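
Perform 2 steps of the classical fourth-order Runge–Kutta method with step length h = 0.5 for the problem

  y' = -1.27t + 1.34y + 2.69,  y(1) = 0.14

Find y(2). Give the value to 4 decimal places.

2.4735

RK4: k1 = f(t_n, y_n); k2 = f(t_n + h/2, y_n + (h/2)·k1); k3 = f(t_n + h/2, y_n + (h/2)·k2); k4 = f(t_n + h, y_n + h·k3); y_{n+1} = y_n + (h/6)·(k1 + 2k2 + 2k3 + k4).
t=1.000000, y=0.140000:
  k1 = f(1.000000, 0.140000) = 1.607600
  k2 = f(1.250000, 0.541900) = 1.828646
  k3 = f(1.250000, 0.597162) = 1.902696
  k4 = f(1.500000, 1.091348) = 2.247407
  y ← 0.140000 + (0.5/6)·(k1 + 2k2 + 2k3 + k4) = 1.083141
t=1.500000, y=1.083141:
  k1 = f(1.500000, 1.083141) = 2.236409
  k2 = f(1.750000, 1.642243) = 2.668106
  k3 = f(1.750000, 1.750167) = 2.812724
  k4 = f(2.000000, 2.489503) = 3.485934
  y ← 1.083141 + (0.5/6)·(k1 + 2k2 + 2k3 + k4) = 2.473475
y(2) ≈ 2.4735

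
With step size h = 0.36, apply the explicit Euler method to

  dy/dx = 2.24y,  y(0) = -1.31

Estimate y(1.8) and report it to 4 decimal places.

-25.1965

Euler: y_{n+1} = y_n + h·f(x_n, y_n).
x=0.000000, y=-1.310000: f=-2.934400 → y ← -1.310000 + 0.36·(-2.934400) = -2.366384
x=0.360000, y=-2.366384: f=-5.300700 → y ← -2.366384 + 0.36·(-5.300700) = -4.274636
x=0.720000, y=-4.274636: f=-9.575185 → y ← -4.274636 + 0.36·(-9.575185) = -7.721703
x=1.080000, y=-7.721703: f=-17.296614 → y ← -7.721703 + 0.36·(-17.296614) = -13.948484
x=1.440000, y=-13.948484: f=-31.244603 → y ← -13.948484 + 0.36·(-31.244603) = -25.196541
y(1.8) ≈ -25.1965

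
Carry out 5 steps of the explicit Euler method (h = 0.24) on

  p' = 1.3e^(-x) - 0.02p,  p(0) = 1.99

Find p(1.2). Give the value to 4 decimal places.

Euler: p_{n+1} = p_n + h·f(x_n, p_n).
x=0.000000, p=1.990000: f=1.260200 → p ← 1.990000 + 0.24·1.260200 = 2.292448
x=0.240000, p=2.292448: f=0.976767 → p ← 2.292448 + 0.24·0.976767 = 2.526872
x=0.480000, p=2.526872: f=0.753881 → p ← 2.526872 + 0.24·0.753881 = 2.707804
x=0.720000, p=2.707804: f=0.578622 → p ← 2.707804 + 0.24·0.578622 = 2.846673
x=0.960000, p=2.846673: f=0.440827 → p ← 2.846673 + 0.24·0.440827 = 2.952471
p(1.2) ≈ 2.9525

2.9525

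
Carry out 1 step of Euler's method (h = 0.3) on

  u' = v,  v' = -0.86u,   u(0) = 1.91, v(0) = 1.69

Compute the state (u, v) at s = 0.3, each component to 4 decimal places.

Euler on (u,v): u_{n+1} = u_n + h·u', v_{n+1} = v_n + h·v'.
0.000000: (1.910000, 1.690000); f=(1.690000, -1.642600) → (2.417000, 1.197220)
(u(0.3), v(0.3)) ≈ (2.4170, 1.1972)

2.4170, 1.1972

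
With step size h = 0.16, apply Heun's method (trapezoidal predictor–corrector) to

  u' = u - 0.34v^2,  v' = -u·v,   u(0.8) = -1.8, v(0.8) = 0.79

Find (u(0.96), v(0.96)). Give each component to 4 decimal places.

Heun on (u,v): k1 = f(t_n, state_n); k2 = f(t_n + h, state_n + h·k1); state_{n+1} = state_n + (h/2)·(k1 + k2).
0.800000: (-1.800000, 0.790000)
  k1 = (-2.012194, 1.422000)
  predictor → (-2.121951, 1.017520)
  k2 = (-2.473969, 2.159128)
  → (-2.158893, 1.076490)
(u(0.96), v(0.96)) ≈ (-2.1589, 1.0765)

-2.1589, 1.0765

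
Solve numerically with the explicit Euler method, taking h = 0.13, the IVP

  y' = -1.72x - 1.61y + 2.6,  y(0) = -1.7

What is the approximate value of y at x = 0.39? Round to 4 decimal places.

-0.1049

Euler: y_{n+1} = y_n + h·f(x_n, y_n).
x=0.000000, y=-1.700000: f=5.337000 → y ← -1.700000 + 0.13·5.337000 = -1.006190
x=0.130000, y=-1.006190: f=3.996366 → y ← -1.006190 + 0.13·3.996366 = -0.486662
x=0.260000, y=-0.486662: f=2.936327 → y ← -0.486662 + 0.13·2.936327 = -0.104940
y(0.39) ≈ -0.1049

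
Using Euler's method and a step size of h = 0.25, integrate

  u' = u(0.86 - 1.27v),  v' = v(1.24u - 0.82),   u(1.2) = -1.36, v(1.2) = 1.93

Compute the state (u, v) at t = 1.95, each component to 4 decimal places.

-0.8814, 0.2124

Euler on (u,v): u_{n+1} = u_n + h·u', v_{n+1} = v_n + h·v'.
1.200000: (-1.360000, 1.930000); f=(2.163896, -4.837352) → (-0.819026, 0.720662)
1.450000: (-0.819026, 0.720662); f=(0.045244, -1.322842) → (-0.807715, 0.389952)
1.700000: (-0.807715, 0.389952); f=(-0.294623, -0.710323) → (-0.881371, 0.212371)
(u(1.95), v(1.95)) ≈ (-0.8814, 0.2124)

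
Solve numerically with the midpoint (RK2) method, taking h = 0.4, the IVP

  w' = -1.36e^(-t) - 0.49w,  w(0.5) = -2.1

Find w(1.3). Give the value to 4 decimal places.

-1.7783

Midpoint: k1 = f(t_n, w_n); k2 = f(t_n + h/2, w_n + (h/2)·k1); w_{n+1} = w_n + h·k2.
t=0.500000, w=-2.100000:
  k1 = f(0.500000, -2.100000) = 0.204118
  k2 = f(0.700000, -2.059176) = 0.333640
  w ← -2.100000 + 0.4·0.333640 = -1.966544
t=0.900000, w=-1.966544:
  k1 = f(0.900000, -1.966544) = 0.410672
  k2 = f(1.100000, -1.884409) = 0.470656
  w ← -1.966544 + 0.4·0.470656 = -1.778281
w(1.3) ≈ -1.7783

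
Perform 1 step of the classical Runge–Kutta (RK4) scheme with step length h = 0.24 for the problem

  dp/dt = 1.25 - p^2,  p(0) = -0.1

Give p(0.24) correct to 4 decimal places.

RK4: k1 = f(t_n, p_n); k2 = f(t_n + h/2, p_n + (h/2)·k1); k3 = f(t_n + h/2, p_n + (h/2)·k2); k4 = f(t_n + h, p_n + h·k3); p_{n+1} = p_n + (h/6)·(k1 + 2k2 + 2k3 + k4).
t=0.000000, p=-0.100000:
  k1 = f(0.000000, -0.100000) = 1.240000
  k2 = f(0.120000, 0.048800) = 1.247619
  k3 = f(0.120000, 0.049714) = 1.247528
  k4 = f(0.240000, 0.199407) = 1.210237
  p ← -0.100000 + (0.24/6)·(k1 + 2k2 + 2k3 + k4) = 0.197621
p(0.24) ≈ 0.1976

0.1976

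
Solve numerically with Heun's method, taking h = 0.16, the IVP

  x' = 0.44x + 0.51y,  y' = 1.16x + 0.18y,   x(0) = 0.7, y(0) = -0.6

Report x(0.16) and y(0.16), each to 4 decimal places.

0.7049, -0.4857

Heun on (x,y): k1 = f(s_n, state_n); k2 = f(s_n + h, state_n + h·k1); state_{n+1} = state_n + (h/2)·(k1 + k2).
0.000000: (0.700000, -0.600000)
  k1 = (0.002000, 0.704000)
  predictor → (0.700320, -0.487360)
  k2 = (0.059587, 0.724646)
  → (0.704927, -0.485708)
(x(0.16), y(0.16)) ≈ (0.7049, -0.4857)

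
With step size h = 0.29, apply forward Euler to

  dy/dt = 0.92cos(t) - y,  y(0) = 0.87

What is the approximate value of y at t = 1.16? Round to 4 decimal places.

Euler: y_{n+1} = y_n + h·f(t_n, y_n).
t=0.000000, y=0.870000: f=0.050000 → y ← 0.870000 + 0.29·0.050000 = 0.884500
t=0.290000, y=0.884500: f=-0.002916 → y ← 0.884500 + 0.29·(-0.002916) = 0.883654
t=0.580000, y=0.883654: f=-0.114109 → y ← 0.883654 + 0.29·(-0.114109) = 0.850563
t=0.870000, y=0.850563: f=-0.257322 → y ← 0.850563 + 0.29·(-0.257322) = 0.775939
y(1.16) ≈ 0.7759

0.7759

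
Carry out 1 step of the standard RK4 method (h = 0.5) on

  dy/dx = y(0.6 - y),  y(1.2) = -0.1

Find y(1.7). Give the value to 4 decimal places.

RK4: k1 = f(x_n, y_n); k2 = f(x_n + h/2, y_n + (h/2)·k1); k3 = f(x_n + h/2, y_n + (h/2)·k2); k4 = f(x_n + h, y_n + h·k3); y_{n+1} = y_n + (h/6)·(k1 + 2k2 + 2k3 + k4).
x=1.200000, y=-0.100000:
  k1 = f(1.200000, -0.100000) = -0.070000
  k2 = f(1.450000, -0.117500) = -0.084306
  k3 = f(1.450000, -0.121077) = -0.087305
  k4 = f(1.700000, -0.143653) = -0.106828
  y ← -0.100000 + (0.5/6)·(k1 + 2k2 + 2k3 + k4) = -0.143338
y(1.7) ≈ -0.1433

-0.1433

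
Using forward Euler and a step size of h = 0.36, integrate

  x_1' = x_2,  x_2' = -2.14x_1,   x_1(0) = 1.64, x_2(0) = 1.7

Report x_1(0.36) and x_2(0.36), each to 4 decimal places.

Euler on (x_1,x_2): x_1_{n+1} = x_1_n + h·x_1', x_2_{n+1} = x_2_n + h·x_2'.
0.000000: (1.640000, 1.700000); f=(1.700000, -3.509600) → (2.252000, 0.436544)
(x_1(0.36), x_2(0.36)) ≈ (2.2520, 0.4365)

2.2520, 0.4365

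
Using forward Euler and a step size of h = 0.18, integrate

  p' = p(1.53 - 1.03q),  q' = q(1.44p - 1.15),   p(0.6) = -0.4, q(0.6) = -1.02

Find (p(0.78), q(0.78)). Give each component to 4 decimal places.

Euler on (p,q): p_{n+1} = p_n + h·p', q_{n+1} = q_n + h·q'.
0.600000: (-0.400000, -1.020000); f=(-1.032240, 1.760520) → (-0.585803, -0.703106)
(p(0.78), q(0.78)) ≈ (-0.5858, -0.7031)

-0.5858, -0.7031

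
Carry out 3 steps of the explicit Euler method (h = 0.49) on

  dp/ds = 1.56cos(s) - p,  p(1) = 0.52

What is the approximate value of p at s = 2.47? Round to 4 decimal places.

-0.0963

Euler: p_{n+1} = p_n + h·f(s_n, p_n).
s=1.000000, p=0.520000: f=0.322872 → p ← 0.520000 + 0.49·0.322872 = 0.678207
s=1.490000, p=0.678207: f=-0.552302 → p ← 0.678207 + 0.49·(-0.552302) = 0.407579
s=1.980000, p=0.407579: f=-1.028270 → p ← 0.407579 + 0.49·(-1.028270) = -0.096273
p(2.47) ≈ -0.0963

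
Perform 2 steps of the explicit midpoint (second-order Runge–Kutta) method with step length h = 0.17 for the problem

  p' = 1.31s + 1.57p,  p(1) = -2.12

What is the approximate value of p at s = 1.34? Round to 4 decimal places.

Midpoint: k1 = f(s_n, p_n); k2 = f(s_n + h/2, p_n + (h/2)·k1); p_{n+1} = p_n + h·k2.
s=1.000000, p=-2.120000:
  k1 = f(1.000000, -2.120000) = -2.018400
  k2 = f(1.085000, -2.291564) = -2.176405
  p ← -2.120000 + 0.17·(-2.176405) = -2.489989
s=1.170000, p=-2.489989:
  k1 = f(1.170000, -2.489989) = -2.376583
  k2 = f(1.255000, -2.691998) = -2.582388
  p ← -2.489989 + 0.17·(-2.582388) = -2.928995
p(1.34) ≈ -2.9290

-2.9290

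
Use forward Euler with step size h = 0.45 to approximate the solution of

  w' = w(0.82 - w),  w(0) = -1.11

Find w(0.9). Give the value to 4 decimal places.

Euler: w_{n+1} = w_n + h·f(x_n, w_n).
x=0.000000, w=-1.110000: f=-2.142300 → w ← -1.110000 + 0.45·(-2.142300) = -2.074035
x=0.450000, w=-2.074035: f=-6.002330 → w ← -2.074035 + 0.45·(-6.002330) = -4.775083
w(0.9) ≈ -4.7751

-4.7751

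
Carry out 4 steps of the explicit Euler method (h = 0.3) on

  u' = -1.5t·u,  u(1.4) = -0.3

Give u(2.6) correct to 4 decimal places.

Euler: u_{n+1} = u_n + h·f(t_n, u_n).
t=1.400000, u=-0.300000: f=0.630000 → u ← -0.300000 + 0.3·0.630000 = -0.111000
t=1.700000, u=-0.111000: f=0.283050 → u ← -0.111000 + 0.3·0.283050 = -0.026085
t=2.000000, u=-0.026085: f=0.078255 → u ← -0.026085 + 0.3·0.078255 = -0.002609
t=2.300000, u=-0.002609: f=0.008999 → u ← -0.002609 + 0.3·0.008999 = 0.000091
u(2.6) ≈ 0.0001

0.0001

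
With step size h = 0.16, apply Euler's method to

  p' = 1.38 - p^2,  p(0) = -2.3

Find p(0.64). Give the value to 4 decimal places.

Euler: p_{n+1} = p_n + h·f(t_n, p_n).
t=0.000000, p=-2.300000: f=-3.910000 → p ← -2.300000 + 0.16·(-3.910000) = -2.925600
t=0.160000, p=-2.925600: f=-7.179135 → p ← -2.925600 + 0.16·(-7.179135) = -4.074262
t=0.320000, p=-4.074262: f=-15.219608 → p ← -4.074262 + 0.16·(-15.219608) = -6.509399
t=0.480000, p=-6.509399: f=-40.992275 → p ← -6.509399 + 0.16·(-40.992275) = -13.068163
p(0.64) ≈ -13.0682

-13.0682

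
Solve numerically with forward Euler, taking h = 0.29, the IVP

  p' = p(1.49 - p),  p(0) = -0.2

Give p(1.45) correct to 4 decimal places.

-2.0480

Euler: p_{n+1} = p_n + h·f(s_n, p_n).
s=0.000000, p=-0.200000: f=-0.338000 → p ← -0.200000 + 0.29·(-0.338000) = -0.298020
s=0.290000, p=-0.298020: f=-0.532866 → p ← -0.298020 + 0.29·(-0.532866) = -0.452551
s=0.580000, p=-0.452551: f=-0.879104 → p ← -0.452551 + 0.29·(-0.879104) = -0.707491
s=0.870000, p=-0.707491: f=-1.554705 → p ← -0.707491 + 0.29·(-1.554705) = -1.158356
s=1.160000, p=-1.158356: f=-3.067738 → p ← -1.158356 + 0.29·(-3.067738) = -2.048000
p(1.45) ≈ -2.0480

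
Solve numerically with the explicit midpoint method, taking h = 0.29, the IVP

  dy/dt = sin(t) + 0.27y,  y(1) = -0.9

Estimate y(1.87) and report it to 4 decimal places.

-0.1976

Midpoint: k1 = f(t_n, y_n); k2 = f(t_n + h/2, y_n + (h/2)·k1); y_{n+1} = y_n + h·k2.
t=1.000000, y=-0.900000:
  k1 = f(1.000000, -0.900000) = 0.598471
  k2 = f(1.145000, -0.813222) = 0.691140
  y ← -0.900000 + 0.29·0.691140 = -0.699569
t=1.290000, y=-0.699569:
  k1 = f(1.290000, -0.699569) = 0.771951
  k2 = f(1.435000, -0.587636) = 0.832132
  y ← -0.699569 + 0.29·0.832132 = -0.458251
t=1.580000, y=-0.458251:
  k1 = f(1.580000, -0.458251) = 0.876230
  k2 = f(1.725000, -0.331198) = 0.898711
  y ← -0.458251 + 0.29·0.898711 = -0.197625
y(1.87) ≈ -0.1976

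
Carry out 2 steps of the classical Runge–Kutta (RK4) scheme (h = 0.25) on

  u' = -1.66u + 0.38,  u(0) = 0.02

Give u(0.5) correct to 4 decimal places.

RK4: k1 = f(s_n, u_n); k2 = f(s_n + h/2, u_n + (h/2)·k1); k3 = f(s_n + h/2, u_n + (h/2)·k2); k4 = f(s_n + h, u_n + h·k3); u_{n+1} = u_n + (h/6)·(k1 + 2k2 + 2k3 + k4).
s=0.000000, u=0.020000:
  k1 = f(0.000000, 0.020000) = 0.346800
  k2 = f(0.125000, 0.063350) = 0.274839
  k3 = f(0.125000, 0.054355) = 0.289771
  k4 = f(0.250000, 0.092443) = 0.226545
  u ← 0.020000 + (0.25/6)·(k1 + 2k2 + 2k3 + k4) = 0.090940
s=0.250000, u=0.090940:
  k1 = f(0.250000, 0.090940) = 0.229039
  k2 = f(0.375000, 0.119570) = 0.181514
  k3 = f(0.375000, 0.113629) = 0.191375
  k4 = f(0.500000, 0.138784) = 0.149619
  u ← 0.090940 + (0.25/6)·(k1 + 2k2 + 2k3 + k4) = 0.137792
u(0.5) ≈ 0.1378

0.1378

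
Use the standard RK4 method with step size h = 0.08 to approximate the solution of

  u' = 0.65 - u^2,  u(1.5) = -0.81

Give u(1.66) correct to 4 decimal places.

RK4: k1 = f(t_n, u_n); k2 = f(t_n + h/2, u_n + (h/2)·k1); k3 = f(t_n + h/2, u_n + (h/2)·k2); k4 = f(t_n + h, u_n + h·k3); u_{n+1} = u_n + (h/6)·(k1 + 2k2 + 2k3 + k4).
t=1.500000, u=-0.810000:
  k1 = f(1.500000, -0.810000) = -0.006100
  k2 = f(1.540000, -0.810244) = -0.006495
  k3 = f(1.540000, -0.810260) = -0.006521
  k4 = f(1.580000, -0.810522) = -0.006945
  u ← -0.810000 + (0.08/6)·(k1 + 2k2 + 2k3 + k4) = -0.810521
t=1.580000, u=-0.810521:
  k1 = f(1.580000, -0.810521) = -0.006944
  k2 = f(1.620000, -0.810799) = -0.007395
  k3 = f(1.620000, -0.810817) = -0.007424
  k4 = f(1.660000, -0.811115) = -0.007907
  u ← -0.810521 + (0.08/6)·(k1 + 2k2 + 2k3 + k4) = -0.811114
u(1.66) ≈ -0.8111

-0.8111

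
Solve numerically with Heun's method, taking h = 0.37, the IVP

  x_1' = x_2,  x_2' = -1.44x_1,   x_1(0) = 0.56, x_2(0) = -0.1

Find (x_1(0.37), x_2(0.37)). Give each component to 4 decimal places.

Heun on (x_1,x_2): k1 = f(x_n, state_n); k2 = f(x_n + h, state_n + h·k1); state_{n+1} = state_n + (h/2)·(k1 + k2).
0.000000: (0.560000, -0.100000)
  k1 = (-0.100000, -0.806400)
  predictor → (0.523000, -0.398368)
  k2 = (-0.398368, -0.753120)
  → (0.467802, -0.388511)
(x_1(0.37), x_2(0.37)) ≈ (0.4678, -0.3885)

0.4678, -0.3885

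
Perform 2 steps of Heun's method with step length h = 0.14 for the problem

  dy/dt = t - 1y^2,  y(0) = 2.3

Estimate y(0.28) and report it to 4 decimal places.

Heun: k1 = f(t_n, y_n); k2 = f(t_n + h, y_n + h·k1); y_{n+1} = y_n + (h/2)·(k1 + k2).
t=0.000000, y=2.300000:
  k1 = f(0.000000, 2.300000) = -5.290000
  k2 = f(0.140000, 1.559400) = -2.291728
  y ← 2.300000 + (0.14/2)·(-5.290000 + (-2.291728)) = 1.769279
t=0.140000, y=1.769279:
  k1 = f(0.140000, 1.769279) = -2.990348
  k2 = f(0.280000, 1.350630) = -1.544202
  y ← 1.769279 + (0.14/2)·(-2.990348 + (-1.544202)) = 1.451860
y(0.28) ≈ 1.4519

1.4519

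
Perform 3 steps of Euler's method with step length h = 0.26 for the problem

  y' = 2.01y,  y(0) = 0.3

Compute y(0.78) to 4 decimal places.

1.0590

Euler: y_{n+1} = y_n + h·f(s_n, y_n).
s=0.000000, y=0.300000: f=0.603000 → y ← 0.300000 + 0.26·0.603000 = 0.456780
s=0.260000, y=0.456780: f=0.918128 → y ← 0.456780 + 0.26·0.918128 = 0.695493
s=0.520000, y=0.695493: f=1.397941 → y ← 0.695493 + 0.26·1.397941 = 1.058958
y(0.78) ≈ 1.0590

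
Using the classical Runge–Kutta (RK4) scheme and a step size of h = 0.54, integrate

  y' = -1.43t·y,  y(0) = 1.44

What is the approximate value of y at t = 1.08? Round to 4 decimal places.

RK4: k1 = f(t_n, y_n); k2 = f(t_n + h/2, y_n + (h/2)·k1); k3 = f(t_n + h/2, y_n + (h/2)·k2); k4 = f(t_n + h, y_n + h·k3); y_{n+1} = y_n + (h/6)·(k1 + 2k2 + 2k3 + k4).
t=0.000000, y=1.440000:
  k1 = f(0.000000, 1.440000) = 0.000000
  k2 = f(0.270000, 1.440000) = -0.555984
  k3 = f(0.270000, 1.289884) = -0.498024
  k4 = f(0.540000, 1.171067) = -0.904298
  y ← 1.440000 + (0.54/6)·(k1 + 2k2 + 2k3 + k4) = 1.168892
t=0.540000, y=1.168892:
  k1 = f(0.540000, 1.168892) = -0.902618
  k2 = f(0.810000, 0.925185) = -1.071642
  k3 = f(0.810000, 0.879548) = -1.018781
  k4 = f(1.080000, 0.618750) = -0.955597
  y ← 1.168892 + (0.54/6)·(k1 + 2k2 + 2k3 + k4) = 0.625376
y(1.08) ≈ 0.6254

0.6254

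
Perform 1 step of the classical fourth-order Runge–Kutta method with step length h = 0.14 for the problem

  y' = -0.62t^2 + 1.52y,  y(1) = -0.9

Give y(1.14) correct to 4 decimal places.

-1.2238

RK4: k1 = f(t_n, y_n); k2 = f(t_n + h/2, y_n + (h/2)·k1); k3 = f(t_n + h/2, y_n + (h/2)·k2); k4 = f(t_n + h, y_n + h·k3); y_{n+1} = y_n + (h/6)·(k1 + 2k2 + 2k3 + k4).
t=1.000000, y=-0.900000:
  k1 = f(1.000000, -0.900000) = -1.988000
  k2 = f(1.070000, -1.039160) = -2.289361
  k3 = f(1.070000, -1.060255) = -2.321426
  k4 = f(1.140000, -1.225000) = -2.667751
  y ← -0.900000 + (0.14/6)·(k1 + 2k2 + 2k3 + k4) = -1.223804
y(1.14) ≈ -1.2238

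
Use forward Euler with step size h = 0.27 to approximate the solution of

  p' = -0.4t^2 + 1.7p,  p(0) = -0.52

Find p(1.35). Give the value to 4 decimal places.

-3.7586

Euler: p_{n+1} = p_n + h·f(t_n, p_n).
t=0.000000, p=-0.520000: f=-0.884000 → p ← -0.520000 + 0.27·(-0.884000) = -0.758680
t=0.270000, p=-0.758680: f=-1.318916 → p ← -0.758680 + 0.27·(-1.318916) = -1.114787
t=0.540000, p=-1.114787: f=-2.011778 → p ← -1.114787 + 0.27·(-2.011778) = -1.657967
t=0.810000, p=-1.657967: f=-3.080985 → p ← -1.657967 + 0.27·(-3.080985) = -2.489833
t=1.080000, p=-2.489833: f=-4.699277 → p ← -2.489833 + 0.27·(-4.699277) = -3.758638
p(1.35) ≈ -3.7586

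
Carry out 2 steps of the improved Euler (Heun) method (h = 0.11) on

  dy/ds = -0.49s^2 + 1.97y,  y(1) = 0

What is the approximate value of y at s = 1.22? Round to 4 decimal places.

Heun: k1 = f(s_n, y_n); k2 = f(s_n + h, y_n + h·k1); y_{n+1} = y_n + (h/2)·(k1 + k2).
s=1.000000, y=0.000000:
  k1 = f(1.000000, 0.000000) = -0.490000
  k2 = f(1.110000, -0.053900) = -0.709912
  y ← 0.000000 + (0.11/2)·(-0.490000 + (-0.709912)) = -0.065995
s=1.110000, y=-0.065995:
  k1 = f(1.110000, -0.065995) = -0.733739
  k2 = f(1.220000, -0.146707) = -1.018328
  y ← -0.065995 + (0.11/2)·(-0.733739 + (-1.018328)) = -0.162359
y(1.22) ≈ -0.1624

-0.1624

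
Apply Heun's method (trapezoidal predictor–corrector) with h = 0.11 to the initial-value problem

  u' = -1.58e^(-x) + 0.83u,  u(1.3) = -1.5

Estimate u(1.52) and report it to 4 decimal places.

-1.8938

Heun: k1 = f(x_n, u_n); k2 = f(x_n + h, u_n + h·k1); u_{n+1} = u_n + (h/2)·(k1 + k2).
x=1.300000, u=-1.500000:
  k1 = f(1.300000, -1.500000) = -1.675600
  k2 = f(1.410000, -1.684316) = -1.783729
  u ← -1.500000 + (0.11/2)·(-1.675600 + (-1.783729)) = -1.690263
x=1.410000, u=-1.690263:
  k1 = f(1.410000, -1.690263) = -1.788665
  k2 = f(1.520000, -1.887016) = -1.911788
  u ← -1.690263 + (0.11/2)·(-1.788665 + (-1.911788)) = -1.893788
u(1.52) ≈ -1.8938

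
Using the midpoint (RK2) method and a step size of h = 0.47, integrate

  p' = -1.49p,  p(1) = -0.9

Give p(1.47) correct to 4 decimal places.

-0.4904

Midpoint: k1 = f(t_n, p_n); k2 = f(t_n + h/2, p_n + (h/2)·k1); p_{n+1} = p_n + h·k2.
t=1.000000, p=-0.900000:
  k1 = f(1.000000, -0.900000) = 1.341000
  k2 = f(1.235000, -0.584865) = 0.871449
  p ← -0.900000 + 0.47·0.871449 = -0.490419
p(1.47) ≈ -0.4904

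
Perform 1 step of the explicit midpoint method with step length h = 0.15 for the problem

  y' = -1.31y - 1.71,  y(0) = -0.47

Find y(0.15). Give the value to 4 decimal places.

Midpoint: k1 = f(x_n, y_n); k2 = f(x_n + h/2, y_n + (h/2)·k1); y_{n+1} = y_n + h·k2.
x=0.000000, y=-0.470000:
  k1 = f(0.000000, -0.470000) = -1.094300
  k2 = f(0.075000, -0.552072) = -0.986785
  y ← -0.470000 + 0.15·(-0.986785) = -0.618018
y(0.15) ≈ -0.6180

-0.6180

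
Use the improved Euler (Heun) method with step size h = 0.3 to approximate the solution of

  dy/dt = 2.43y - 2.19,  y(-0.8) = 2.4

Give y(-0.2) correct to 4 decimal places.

6.8647

Heun: k1 = f(t_n, y_n); k2 = f(t_n + h, y_n + h·k1); y_{n+1} = y_n + (h/2)·(k1 + k2).
t=-0.800000, y=2.400000:
  k1 = f(-0.800000, 2.400000) = 3.642000
  k2 = f(-0.500000, 3.492600) = 6.297018
  y ← 2.400000 + (0.3/2)·(3.642000 + 6.297018) = 3.890853
t=-0.500000, y=3.890853:
  k1 = f(-0.500000, 3.890853) = 7.264772
  k2 = f(-0.200000, 6.070284) = 12.560791
  y ← 3.890853 + (0.3/2)·(7.264772 + 12.560791) = 6.864687
y(-0.2) ≈ 6.8647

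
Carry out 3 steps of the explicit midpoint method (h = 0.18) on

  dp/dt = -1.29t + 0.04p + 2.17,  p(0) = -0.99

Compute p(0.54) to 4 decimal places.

Midpoint: k1 = f(t_n, p_n); k2 = f(t_n + h/2, p_n + (h/2)·k1); p_{n+1} = p_n + h·k2.
t=0.000000, p=-0.990000:
  k1 = f(0.000000, -0.990000) = 2.130400
  k2 = f(0.090000, -0.798264) = 2.021969
  p ← -0.990000 + 0.18·2.021969 = -0.626046
t=0.180000, p=-0.626046:
  k1 = f(0.180000, -0.626046) = 1.912758
  k2 = f(0.270000, -0.453897) = 1.803544
  p ← -0.626046 + 0.18·1.803544 = -0.301408
t=0.360000, p=-0.301408:
  k1 = f(0.360000, -0.301408) = 1.693544
  k2 = f(0.450000, -0.148989) = 1.583540
  p ← -0.301408 + 0.18·1.583540 = -0.016370
p(0.54) ≈ -0.0164

-0.0164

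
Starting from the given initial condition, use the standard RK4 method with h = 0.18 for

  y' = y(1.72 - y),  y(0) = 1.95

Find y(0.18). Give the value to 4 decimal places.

RK4: k1 = f(x_n, y_n); k2 = f(x_n + h/2, y_n + (h/2)·k1); k3 = f(x_n + h/2, y_n + (h/2)·k2); k4 = f(x_n + h, y_n + h·k3); y_{n+1} = y_n + (h/6)·(k1 + 2k2 + 2k3 + k4).
x=0.000000, y=1.950000:
  k1 = f(0.000000, 1.950000) = -0.448500
  k2 = f(0.090000, 1.909635) = -0.362134
  k3 = f(0.090000, 1.917408) = -0.378512
  k4 = f(0.180000, 1.881868) = -0.304614
  y ← 1.950000 + (0.18/6)·(k1 + 2k2 + 2k3 + k4) = 1.882968
y(0.18) ≈ 1.8830

1.8830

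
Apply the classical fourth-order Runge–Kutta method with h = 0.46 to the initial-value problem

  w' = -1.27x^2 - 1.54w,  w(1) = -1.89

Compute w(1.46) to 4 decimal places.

RK4: k1 = f(x_n, w_n); k2 = f(x_n + h/2, w_n + (h/2)·k1); k3 = f(x_n + h/2, w_n + (h/2)·k2); k4 = f(x_n + h, w_n + h·k3); w_{n+1} = w_n + (h/6)·(k1 + 2k2 + 2k3 + k4).
x=1.000000, w=-1.890000:
  k1 = f(1.000000, -1.890000) = 1.640600
  k2 = f(1.230000, -1.512662) = 0.408116
  k3 = f(1.230000, -1.796133) = 0.844662
  k4 = f(1.460000, -1.501455) = -0.394891
  w ← -1.890000 + (0.46/6)·(k1 + 2k2 + 2k3 + k4) = -1.602403
w(1.46) ≈ -1.6024

-1.6024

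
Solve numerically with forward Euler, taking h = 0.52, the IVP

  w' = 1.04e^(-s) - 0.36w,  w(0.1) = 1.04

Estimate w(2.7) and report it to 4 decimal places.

0.9977

Euler: w_{n+1} = w_n + h·f(s_n, w_n).
s=0.100000, w=1.040000: f=0.566631 → w ← 1.040000 + 0.52·0.566631 = 1.334648
s=0.620000, w=1.334648: f=0.078989 → w ← 1.334648 + 0.52·0.078989 = 1.375722
s=1.140000, w=1.375722: f=-0.162648 → w ← 1.375722 + 0.52·(-0.162648) = 1.291145
s=1.660000, w=1.291145: f=-0.267068 → w ← 1.291145 + 0.52·(-0.267068) = 1.152270
s=2.180000, w=1.152270: f=-0.297254 → w ← 1.152270 + 0.52·(-0.297254) = 0.997698
w(2.7) ≈ 0.9977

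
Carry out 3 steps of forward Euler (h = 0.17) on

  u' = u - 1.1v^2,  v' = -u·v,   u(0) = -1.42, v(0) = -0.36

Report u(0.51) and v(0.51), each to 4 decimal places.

-2.4130, -0.7714

Euler on (u,v): u_{n+1} = u_n + h·u', v_{n+1} = v_n + h·v'.
0.000000: (-1.420000, -0.360000); f=(-1.562560, -0.511200) → (-1.685635, -0.446904)
0.170000: (-1.685635, -0.446904); f=(-1.905331, -0.753317) → (-2.009541, -0.574968)
0.340000: (-2.009541, -0.574968); f=(-2.373188, -1.155422) → (-2.412983, -0.771390)
(u(0.51), v(0.51)) ≈ (-2.4130, -0.7714)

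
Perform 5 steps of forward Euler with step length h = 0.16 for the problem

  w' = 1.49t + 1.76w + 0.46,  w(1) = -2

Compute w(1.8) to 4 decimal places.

Euler: w_{n+1} = w_n + h·f(t_n, w_n).
t=1.000000, w=-2.000000: f=-1.570000 → w ← -2.000000 + 0.16·(-1.570000) = -2.251200
t=1.160000, w=-2.251200: f=-1.773712 → w ← -2.251200 + 0.16·(-1.773712) = -2.534994
t=1.320000, w=-2.534994: f=-2.034789 → w ← -2.534994 + 0.16·(-2.034789) = -2.860560
t=1.480000, w=-2.860560: f=-2.369386 → w ← -2.860560 + 0.16·(-2.369386) = -3.239662
t=1.640000, w=-3.239662: f=-2.798205 → w ← -3.239662 + 0.16·(-2.798205) = -3.687375
w(1.8) ≈ -3.6874

-3.6874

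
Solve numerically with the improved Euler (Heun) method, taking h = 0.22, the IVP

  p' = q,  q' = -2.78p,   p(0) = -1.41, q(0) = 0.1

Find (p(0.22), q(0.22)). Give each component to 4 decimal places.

-1.2931, 0.9556

Heun on (p,q): k1 = f(t_n, state_n); k2 = f(t_n + h, state_n + h·k1); state_{n+1} = state_n + (h/2)·(k1 + k2).
0.000000: (-1.410000, 0.100000)
  k1 = (0.100000, 3.919800)
  predictor → (-1.388000, 0.962356)
  k2 = (0.962356, 3.858640)
  → (-1.293141, 0.955628)
(p(0.22), q(0.22)) ≈ (-1.2931, 0.9556)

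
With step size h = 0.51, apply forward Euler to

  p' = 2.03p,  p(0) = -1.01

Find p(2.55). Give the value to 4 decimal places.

-35.2747

Euler: p_{n+1} = p_n + h·f(x_n, p_n).
x=0.000000, p=-1.010000: f=-2.050300 → p ← -1.010000 + 0.51·(-2.050300) = -2.055653
x=0.510000, p=-2.055653: f=-4.172976 → p ← -2.055653 + 0.51·(-4.172976) = -4.183871
x=1.020000, p=-4.183871: f=-8.493257 → p ← -4.183871 + 0.51·(-8.493257) = -8.515432
x=1.530000, p=-8.515432: f=-17.286326 → p ← -8.515432 + 0.51·(-17.286326) = -17.331458
x=2.040000, p=-17.331458: f=-35.182860 → p ← -17.331458 + 0.51·(-35.182860) = -35.274717
p(2.55) ≈ -35.2747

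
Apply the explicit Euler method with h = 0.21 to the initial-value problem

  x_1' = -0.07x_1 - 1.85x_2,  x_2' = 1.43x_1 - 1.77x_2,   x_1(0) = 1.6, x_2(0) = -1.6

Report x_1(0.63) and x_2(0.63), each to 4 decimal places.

Euler on (x_1,x_2): x_1_{n+1} = x_1_n + h·x_1', x_2_{n+1} = x_2_n + h·x_2'.
0.000000: (1.600000, -1.600000); f=(2.848000, 5.120000) → (2.198080, -0.524800)
0.210000: (2.198080, -0.524800); f=(0.817014, 4.072150) → (2.369653, 0.330352)
0.420000: (2.369653, 0.330352); f=(-0.777026, 2.803882) → (2.206478, 0.919167)
(x_1(0.63), x_2(0.63)) ≈ (2.2065, 0.9192)

2.2065, 0.9192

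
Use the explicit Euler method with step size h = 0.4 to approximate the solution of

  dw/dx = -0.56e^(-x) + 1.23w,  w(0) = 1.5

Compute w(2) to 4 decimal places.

Euler: w_{n+1} = w_n + h·f(x_n, w_n).
x=0.000000, w=1.500000: f=1.285000 → w ← 1.500000 + 0.4·1.285000 = 2.014000
x=0.400000, w=2.014000: f=2.101841 → w ← 2.014000 + 0.4·2.101841 = 2.854736
x=0.800000, w=2.854736: f=3.259701 → w ← 2.854736 + 0.4·3.259701 = 4.158617
x=1.200000, w=4.158617: f=4.946430 → w ← 4.158617 + 0.4·4.946430 = 6.137189
x=1.600000, w=6.137189: f=7.435680 → w ← 6.137189 + 0.4·7.435680 = 9.111461
w(2) ≈ 9.1115

9.1115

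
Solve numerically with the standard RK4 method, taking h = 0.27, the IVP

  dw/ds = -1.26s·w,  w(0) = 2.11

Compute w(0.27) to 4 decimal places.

2.0153

RK4: k1 = f(s_n, w_n); k2 = f(s_n + h/2, w_n + (h/2)·k1); k3 = f(s_n + h/2, w_n + (h/2)·k2); k4 = f(s_n + h, w_n + h·k3); w_{n+1} = w_n + (h/6)·(k1 + 2k2 + 2k3 + k4).
s=0.000000, w=2.110000:
  k1 = f(0.000000, 2.110000) = 0.000000
  k2 = f(0.135000, 2.110000) = -0.358911
  k3 = f(0.135000, 2.061547) = -0.350669
  k4 = f(0.270000, 2.015319) = -0.685612
  w ← 2.110000 + (0.27/6)·(k1 + 2k2 + 2k3 + k4) = 2.015285
w(0.27) ≈ 2.0153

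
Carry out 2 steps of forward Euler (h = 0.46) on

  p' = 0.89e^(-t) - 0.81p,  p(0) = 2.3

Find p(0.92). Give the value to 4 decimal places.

Euler: p_{n+1} = p_n + h·f(t_n, p_n).
t=0.000000, p=2.300000: f=-0.973000 → p ← 2.300000 + 0.46·(-0.973000) = 1.852420
t=0.460000, p=1.852420: f=-0.938618 → p ← 1.852420 + 0.46·(-0.938618) = 1.420656
p(0.92) ≈ 1.4207

1.4207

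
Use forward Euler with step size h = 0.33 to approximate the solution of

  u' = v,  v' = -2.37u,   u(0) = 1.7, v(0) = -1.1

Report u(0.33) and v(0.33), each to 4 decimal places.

Euler on (u,v): u_{n+1} = u_n + h·u', v_{n+1} = v_n + h·v'.
0.000000: (1.700000, -1.100000); f=(-1.100000, -4.029000) → (1.337000, -2.429570)
(u(0.33), v(0.33)) ≈ (1.3370, -2.4296)

1.3370, -2.4296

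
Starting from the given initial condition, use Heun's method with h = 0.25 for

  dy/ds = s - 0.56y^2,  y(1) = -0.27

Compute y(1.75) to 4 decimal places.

0.7063

Heun: k1 = f(s_n, y_n); k2 = f(s_n + h, y_n + h·k1); y_{n+1} = y_n + (h/2)·(k1 + k2).
s=1.000000, y=-0.270000:
  k1 = f(1.000000, -0.270000) = 0.959176
  k2 = f(1.250000, -0.030206) = 1.249489
  y ← -0.270000 + (0.25/2)·(0.959176 + 1.249489) = 0.006083
s=1.250000, y=0.006083:
  k1 = f(1.250000, 0.006083) = 1.249979
  k2 = f(1.500000, 0.318578) = 1.443165
  y ← 0.006083 + (0.25/2)·(1.249979 + 1.443165) = 0.342726
s=1.500000, y=0.342726:
  k1 = f(1.500000, 0.342726) = 1.434222
  k2 = f(1.750000, 0.701282) = 1.474594
  y ← 0.342726 + (0.25/2)·(1.434222 + 1.474594) = 0.706328
y(1.75) ≈ 0.7063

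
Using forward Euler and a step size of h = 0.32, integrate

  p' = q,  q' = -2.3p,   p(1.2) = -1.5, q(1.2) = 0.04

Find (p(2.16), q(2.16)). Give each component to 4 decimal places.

Euler on (p,q): p_{n+1} = p_n + h·p', q_{n+1} = q_n + h·q'.
1.200000: (-1.500000, 0.040000); f=(0.040000, 3.450000) → (-1.487200, 1.144000)
1.520000: (-1.487200, 1.144000); f=(1.144000, 3.420560) → (-1.121120, 2.238579)
1.840000: (-1.121120, 2.238579); f=(2.238579, 2.578576) → (-0.404775, 3.063724)
(p(2.16), q(2.16)) ≈ (-0.4048, 3.0637)

-0.4048, 3.0637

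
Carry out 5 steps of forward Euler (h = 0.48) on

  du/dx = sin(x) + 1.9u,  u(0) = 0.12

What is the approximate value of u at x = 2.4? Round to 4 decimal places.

Euler: u_{n+1} = u_n + h·f(x_n, u_n).
x=0.000000, u=0.120000: f=0.228000 → u ← 0.120000 + 0.48·0.228000 = 0.229440
x=0.480000, u=0.229440: f=0.897715 → u ← 0.229440 + 0.48·0.897715 = 0.660343
x=0.960000, u=0.660343: f=2.073844 → u ← 0.660343 + 0.48·2.073844 = 1.655788
x=1.440000, u=1.655788: f=4.137456 → u ← 1.655788 + 0.48·4.137456 = 3.641767
x=1.920000, u=3.641767: f=7.859003 → u ← 3.641767 + 0.48·7.859003 = 7.414089
u(2.4) ≈ 7.4141

7.4141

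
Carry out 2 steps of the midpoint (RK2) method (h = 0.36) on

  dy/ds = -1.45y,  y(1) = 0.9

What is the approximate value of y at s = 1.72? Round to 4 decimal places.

Midpoint: k1 = f(s_n, y_n); k2 = f(s_n + h/2, y_n + (h/2)·k1); y_{n+1} = y_n + h·k2.
s=1.000000, y=0.900000:
  k1 = f(1.000000, 0.900000) = -1.305000
  k2 = f(1.180000, 0.665100) = -0.964395
  y ← 0.900000 + 0.36·(-0.964395) = 0.552818
s=1.360000, y=0.552818:
  k1 = f(1.360000, 0.552818) = -0.801586
  k2 = f(1.540000, 0.408532) = -0.592372
  y ← 0.552818 + 0.36·(-0.592372) = 0.339564
y(1.72) ≈ 0.3396

0.3396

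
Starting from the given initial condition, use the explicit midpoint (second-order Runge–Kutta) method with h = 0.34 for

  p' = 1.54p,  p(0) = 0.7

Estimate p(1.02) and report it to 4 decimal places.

3.2059

Midpoint: k1 = f(t_n, p_n); k2 = f(t_n + h/2, p_n + (h/2)·k1); p_{n+1} = p_n + h·k2.
t=0.000000, p=0.700000:
  k1 = f(0.000000, 0.700000) = 1.078000
  k2 = f(0.170000, 0.883260) = 1.360220
  p ← 0.700000 + 0.34·1.360220 = 1.162475
t=0.340000, p=1.162475:
  k1 = f(0.340000, 1.162475) = 1.790211
  k2 = f(0.510000, 1.466811) = 2.258889
  p ← 1.162475 + 0.34·2.258889 = 1.930497
t=0.680000, p=1.930497:
  k1 = f(0.680000, 1.930497) = 2.972966
  k2 = f(0.850000, 2.435901) = 3.751288
  p ← 1.930497 + 0.34·3.751288 = 3.205935
p(1.02) ≈ 3.2059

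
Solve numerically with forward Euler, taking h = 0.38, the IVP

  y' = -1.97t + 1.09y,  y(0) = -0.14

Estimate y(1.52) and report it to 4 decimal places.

-2.7869

Euler: y_{n+1} = y_n + h·f(t_n, y_n).
t=0.000000, y=-0.140000: f=-0.152600 → y ← -0.140000 + 0.38·(-0.152600) = -0.197988
t=0.380000, y=-0.197988: f=-0.964407 → y ← -0.197988 + 0.38·(-0.964407) = -0.564463
t=0.760000, y=-0.564463: f=-2.112464 → y ← -0.564463 + 0.38·(-2.112464) = -1.367199
t=1.140000, y=-1.367199: f=-3.736047 → y ← -1.367199 + 0.38·(-3.736047) = -2.786897
y(1.52) ≈ -2.7869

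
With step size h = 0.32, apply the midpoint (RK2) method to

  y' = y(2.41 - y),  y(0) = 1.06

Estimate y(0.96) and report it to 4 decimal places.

Midpoint: k1 = f(x_n, y_n); k2 = f(x_n + h/2, y_n + (h/2)·k1); y_{n+1} = y_n + h·k2.
x=0.000000, y=1.060000:
  k1 = f(0.000000, 1.060000) = 1.431000
  k2 = f(0.160000, 1.288960) = 1.444976
  y ← 1.060000 + 0.32·1.444976 = 1.522392
x=0.320000, y=1.522392:
  k1 = f(0.320000, 1.522392) = 1.351287
  k2 = f(0.480000, 1.738598) = 1.167298
  y ← 1.522392 + 0.32·1.167298 = 1.895928
x=0.640000, y=1.895928:
  k1 = f(0.640000, 1.895928) = 0.974644
  k2 = f(0.800000, 2.051871) = 0.734835
  y ← 1.895928 + 0.32·0.734835 = 2.131075
y(0.96) ≈ 2.1311

2.1311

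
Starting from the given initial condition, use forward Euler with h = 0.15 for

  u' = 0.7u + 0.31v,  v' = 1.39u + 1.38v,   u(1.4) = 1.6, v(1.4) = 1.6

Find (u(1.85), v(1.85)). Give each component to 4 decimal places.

Euler on (u,v): u_{n+1} = u_n + h·u', v_{n+1} = v_n + h·v'.
1.400000: (1.600000, 1.600000); f=(1.616000, 4.432000) → (1.842400, 2.264800)
1.550000: (1.842400, 2.264800); f=(1.991768, 5.686360) → (2.141165, 3.117754)
1.700000: (2.141165, 3.117754); f=(2.465319, 7.278720) → (2.510963, 4.209562)
(u(1.85), v(1.85)) ≈ (2.5110, 4.2096)

2.5110, 4.2096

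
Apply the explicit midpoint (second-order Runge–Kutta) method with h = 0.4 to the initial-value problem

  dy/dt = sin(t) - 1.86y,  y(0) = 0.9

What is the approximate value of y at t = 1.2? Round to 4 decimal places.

Midpoint: k1 = f(t_n, y_n); k2 = f(t_n + h/2, y_n + (h/2)·k1); y_{n+1} = y_n + h·k2.
t=0.000000, y=0.900000:
  k1 = f(0.000000, 0.900000) = -1.674000
  k2 = f(0.200000, 0.565200) = -0.852603
  y ← 0.900000 + 0.4·(-0.852603) = 0.558959
t=0.400000, y=0.558959:
  k1 = f(0.400000, 0.558959) = -0.650245
  k2 = f(0.600000, 0.428910) = -0.233130
  y ← 0.558959 + 0.4·(-0.233130) = 0.465707
t=0.800000, y=0.465707:
  k1 = f(0.800000, 0.465707) = -0.148859
  k2 = f(1.000000, 0.435935) = 0.030632
  y ← 0.465707 + 0.4·0.030632 = 0.477960
y(1.2) ≈ 0.4780

0.4780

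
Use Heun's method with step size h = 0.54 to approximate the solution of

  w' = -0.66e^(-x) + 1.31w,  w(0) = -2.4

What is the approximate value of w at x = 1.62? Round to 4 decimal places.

-20.1729

Heun: k1 = f(x_n, w_n); k2 = f(x_n + h, w_n + h·k1); w_{n+1} = w_n + (h/2)·(k1 + k2).
x=0.000000, w=-2.400000:
  k1 = f(0.000000, -2.400000) = -3.804000
  k2 = f(0.540000, -4.454160) = -6.219563
  w ← -2.400000 + (0.54/2)·(-3.804000 + (-6.219563)) = -5.106362
x=0.540000, w=-5.106362:
  k1 = f(0.540000, -5.106362) = -7.073948
  k2 = f(1.080000, -8.926294) = -11.917578
  w ← -5.106362 + (0.54/2)·(-7.073948 + (-11.917578)) = -10.234074
x=1.080000, w=-10.234074:
  k1 = f(1.080000, -10.234074) = -13.630770
  k2 = f(1.620000, -17.594690) = -23.179658
  w ← -10.234074 + (0.54/2)·(-13.630770 + (-23.179658)) = -20.172890
w(1.62) ≈ -20.1729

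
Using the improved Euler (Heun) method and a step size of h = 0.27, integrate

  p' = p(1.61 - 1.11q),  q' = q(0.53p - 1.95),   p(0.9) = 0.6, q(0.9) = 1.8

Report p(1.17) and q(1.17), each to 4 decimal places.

0.6043, 1.1771

Heun on (p,q): k1 = f(t_n, state_n); k2 = f(t_n + h, state_n + h·k1); state_{n+1} = state_n + (h/2)·(k1 + k2).
0.900000: (0.600000, 1.800000)
  k1 = (-0.232800, -2.937600)
  predictor → (0.537144, 1.006848)
  k2 = (0.264489, -1.676718)
  → (0.604278, 1.177067)
(p(1.17), q(1.17)) ≈ (0.6043, 1.1771)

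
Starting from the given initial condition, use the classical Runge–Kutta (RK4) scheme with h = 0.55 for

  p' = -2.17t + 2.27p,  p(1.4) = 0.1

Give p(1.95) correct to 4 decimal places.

-3.4456

RK4: k1 = f(t_n, p_n); k2 = f(t_n + h/2, p_n + (h/2)·k1); k3 = f(t_n + h/2, p_n + (h/2)·k2); k4 = f(t_n + h, p_n + h·k3); p_{n+1} = p_n + (h/6)·(k1 + 2k2 + 2k3 + k4).
t=1.400000, p=0.100000:
  k1 = f(1.400000, 0.100000) = -2.811000
  k2 = f(1.675000, -0.673025) = -5.162517
  k3 = f(1.675000, -1.319692) = -6.630451
  k4 = f(1.950000, -3.546748) = -12.282618
  p ← 0.100000 + (0.55/6)·(k1 + 2k2 + 2k3 + k4) = -3.445626
p(1.95) ≈ -3.4456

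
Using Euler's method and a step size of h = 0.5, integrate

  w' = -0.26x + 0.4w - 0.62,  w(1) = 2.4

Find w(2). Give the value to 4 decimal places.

2.4230

Euler: w_{n+1} = w_n + h·f(x_n, w_n).
x=1.000000, w=2.400000: f=0.080000 → w ← 2.400000 + 0.5·0.080000 = 2.440000
x=1.500000, w=2.440000: f=-0.034000 → w ← 2.440000 + 0.5·(-0.034000) = 2.423000
w(2) ≈ 2.4230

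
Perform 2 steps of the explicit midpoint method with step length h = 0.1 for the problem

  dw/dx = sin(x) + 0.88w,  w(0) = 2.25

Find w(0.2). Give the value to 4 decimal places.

2.7033

Midpoint: k1 = f(x_n, w_n); k2 = f(x_n + h/2, w_n + (h/2)·k1); w_{n+1} = w_n + h·k2.
x=0.000000, w=2.250000:
  k1 = f(0.000000, 2.250000) = 1.980000
  k2 = f(0.050000, 2.349000) = 2.117099
  w ← 2.250000 + 0.1·2.117099 = 2.461710
x=0.100000, w=2.461710:
  k1 = f(0.100000, 2.461710) = 2.266138
  k2 = f(0.150000, 2.575017) = 2.415453
  w ← 2.461710 + 0.1·2.415453 = 2.703255
w(0.2) ≈ 2.7033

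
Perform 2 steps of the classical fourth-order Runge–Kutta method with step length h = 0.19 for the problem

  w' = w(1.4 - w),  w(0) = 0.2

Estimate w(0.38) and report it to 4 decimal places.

0.3094

RK4: k1 = f(x_n, w_n); k2 = f(x_n + h/2, w_n + (h/2)·k1); k3 = f(x_n + h/2, w_n + (h/2)·k2); k4 = f(x_n + h, w_n + h·k3); w_{n+1} = w_n + (h/6)·(k1 + 2k2 + 2k3 + k4).
x=0.000000, w=0.200000:
  k1 = f(0.000000, 0.200000) = 0.240000
  k2 = f(0.095000, 0.222800) = 0.262280
  k3 = f(0.095000, 0.224917) = 0.264296
  k4 = f(0.190000, 0.250216) = 0.287695
  w ← 0.200000 + (0.19/6)·(k1 + 2k2 + 2k3 + k4) = 0.250060
x=0.190000, w=0.250060:
  k1 = f(0.190000, 0.250060) = 0.287554
  k2 = f(0.285000, 0.277378) = 0.311390
  k3 = f(0.285000, 0.279642) = 0.313299
  k4 = f(0.380000, 0.309587) = 0.337578
  w ← 0.250060 + (0.19/6)·(k1 + 2k2 + 2k3 + k4) = 0.309420
w(0.38) ≈ 0.3094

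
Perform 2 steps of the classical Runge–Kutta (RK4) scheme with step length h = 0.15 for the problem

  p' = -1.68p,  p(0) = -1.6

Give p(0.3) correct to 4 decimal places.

RK4: k1 = f(t_n, p_n); k2 = f(t_n + h/2, p_n + (h/2)·k1); k3 = f(t_n + h/2, p_n + (h/2)·k2); k4 = f(t_n + h, p_n + h·k3); p_{n+1} = p_n + (h/6)·(k1 + 2k2 + 2k3 + k4).
t=0.000000, p=-1.600000:
  k1 = f(0.000000, -1.600000) = 2.688000
  k2 = f(0.075000, -1.398400) = 2.349312
  k3 = f(0.075000, -1.423802) = 2.391987
  k4 = f(0.150000, -1.241202) = 2.085219
  p ← -1.600000 + (0.15/6)·(k1 + 2k2 + 2k3 + k4) = -1.243605
t=0.150000, p=-1.243605:
  k1 = f(0.150000, -1.243605) = 2.089256
  k2 = f(0.225000, -1.086910) = 1.826009
  k3 = f(0.225000, -1.106654) = 1.859179
  k4 = f(0.300000, -0.964728) = 1.620743
  p ← -1.243605 + (0.15/6)·(k1 + 2k2 + 2k3 + k4) = -0.966595
p(0.3) ≈ -0.9666

-0.9666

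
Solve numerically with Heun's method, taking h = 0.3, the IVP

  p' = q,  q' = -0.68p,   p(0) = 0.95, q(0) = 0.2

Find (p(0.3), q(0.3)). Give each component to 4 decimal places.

Heun on (p,q): k1 = f(s_n, state_n); k2 = f(s_n + h, state_n + h·k1); state_{n+1} = state_n + (h/2)·(k1 + k2).
0.000000: (0.950000, 0.200000)
  k1 = (0.200000, -0.646000)
  predictor → (1.010000, 0.006200)
  k2 = (0.006200, -0.686800)
  → (0.980930, 0.000080)
(p(0.3), q(0.3)) ≈ (0.9809, 0.0001)

0.9809, 0.0001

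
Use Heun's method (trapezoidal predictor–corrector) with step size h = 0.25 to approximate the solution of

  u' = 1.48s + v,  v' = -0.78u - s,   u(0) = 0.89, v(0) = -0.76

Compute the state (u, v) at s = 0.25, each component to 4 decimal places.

Heun on (u,v): k1 = f(s_n, state_n); k2 = f(s_n + h, state_n + h·k1); state_{n+1} = state_n + (h/2)·(k1 + k2).
0.000000: (0.890000, -0.760000)
  k1 = (-0.760000, -0.694200)
  predictor → (0.700000, -0.933550)
  k2 = (-0.563550, -0.796000)
  → (0.724556, -0.946275)
(u(0.25), v(0.25)) ≈ (0.7246, -0.9463)

0.7246, -0.9463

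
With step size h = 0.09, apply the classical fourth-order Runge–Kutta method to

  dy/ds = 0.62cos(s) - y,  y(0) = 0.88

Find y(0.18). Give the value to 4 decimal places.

0.8366

RK4: k1 = f(s_n, y_n); k2 = f(s_n + h/2, y_n + (h/2)·k1); k3 = f(s_n + h/2, y_n + (h/2)·k2); k4 = f(s_n + h, y_n + h·k3); y_{n+1} = y_n + (h/6)·(k1 + 2k2 + 2k3 + k4).
s=0.000000, y=0.880000:
  k1 = f(0.000000, 0.880000) = -0.260000
  k2 = f(0.045000, 0.868300) = -0.248928
  k3 = f(0.045000, 0.868798) = -0.249426
  k4 = f(0.090000, 0.857552) = -0.240061
  y ← 0.880000 + (0.09/6)·(k1 + 2k2 + 2k3 + k4) = 0.857548
s=0.090000, y=0.857548:
  k1 = f(0.090000, 0.857548) = -0.240058
  k2 = f(0.135000, 0.846746) = -0.232387
  k3 = f(0.135000, 0.847091) = -0.232732
  k4 = f(0.180000, 0.836603) = -0.226619
  y ← 0.857548 + (0.09/6)·(k1 + 2k2 + 2k3 + k4) = 0.836595
y(0.18) ≈ 0.8366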